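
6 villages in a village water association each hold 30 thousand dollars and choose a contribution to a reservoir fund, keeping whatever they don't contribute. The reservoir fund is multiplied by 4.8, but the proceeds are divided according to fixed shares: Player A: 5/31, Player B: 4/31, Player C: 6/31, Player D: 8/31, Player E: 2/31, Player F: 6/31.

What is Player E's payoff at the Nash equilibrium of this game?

Player j's private return per contributed unit is 4.8 × (j's share). Contributing is weakly dominant for j when that share is at least 1/4.8 = 0.2083, and contributing 0 is dominant otherwise.
The only share above 0.2083 is Player D's 8/31, contributing 30; the remaining 5 contribute 0. Total contributed: 30.
Player E keeps 30 and receives 4.8 × 30 × 2/31 = 9.29 from the reservoir fund, for a payoff of 39.29.

39.29 thousand dollars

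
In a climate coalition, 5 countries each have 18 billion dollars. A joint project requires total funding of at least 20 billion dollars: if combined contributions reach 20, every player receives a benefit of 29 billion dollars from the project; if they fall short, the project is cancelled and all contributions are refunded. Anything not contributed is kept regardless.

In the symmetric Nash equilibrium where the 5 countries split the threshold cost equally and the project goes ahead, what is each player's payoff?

Equal share of the threshold: 20/5 = 4.
At this profile no one gains by cutting their contribution: any cut drops the total below 20, the project is cancelled, contributions are refunded, and the deviator ends with 18, which is less than 18 − 4 + 29 = 43. Contributing more than 4 just wastes the excess. So contributing exactly 4 is a best response.
Each player's payoff: 18 − 4 + 29 = 43.

43 billion dollars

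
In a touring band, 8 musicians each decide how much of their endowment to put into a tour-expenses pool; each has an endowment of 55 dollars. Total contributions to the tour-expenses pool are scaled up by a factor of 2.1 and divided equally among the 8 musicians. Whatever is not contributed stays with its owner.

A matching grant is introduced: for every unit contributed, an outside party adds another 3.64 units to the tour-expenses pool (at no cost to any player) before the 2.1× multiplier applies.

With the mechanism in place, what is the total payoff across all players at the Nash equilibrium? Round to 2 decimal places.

Under the mechanism each unit contributed yields 2.1 × 4.64 / 8 = 1.2180 back to its contributor per unit of net cost, which exceeds 1, making full contribution the dominant choice for everyone.
At the Nash equilibrium everyone contributes 55. Group total payoff = 2.1 × 4.64 × 440 = 4287.36.

4287.36 dollars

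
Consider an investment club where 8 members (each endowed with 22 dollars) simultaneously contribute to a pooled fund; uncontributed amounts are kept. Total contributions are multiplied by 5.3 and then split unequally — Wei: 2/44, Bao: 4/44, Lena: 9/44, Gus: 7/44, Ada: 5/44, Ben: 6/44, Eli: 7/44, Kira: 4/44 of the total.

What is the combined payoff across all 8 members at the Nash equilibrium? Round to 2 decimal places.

A player with share s gets back 5.3·s per unit contributed, so full contribution is dominant for anyone with s > 1/5.3 = 0.1887 and zero contribution is dominant for anyone below.
Only Lena (9/44) clears that bar, contributing 22; the remaining 7 contribute 0. Total contributed: 22.
The pooled fund pays out 5.3 × 22 = 116.60 in total (split across the unequal shares, but the aggregate is all that matters for the group sum).
The 7 free-riders keep 22 each, adding 154. Group total = 154 + 116.60 = 270.60.

270.60 dollars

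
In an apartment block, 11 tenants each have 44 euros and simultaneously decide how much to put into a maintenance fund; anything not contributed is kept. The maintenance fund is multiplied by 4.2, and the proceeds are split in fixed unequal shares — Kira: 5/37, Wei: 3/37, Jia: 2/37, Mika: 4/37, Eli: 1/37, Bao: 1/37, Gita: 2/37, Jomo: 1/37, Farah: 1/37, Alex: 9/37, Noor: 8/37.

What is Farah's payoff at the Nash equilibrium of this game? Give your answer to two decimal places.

Player j's private return per contributed unit is 4.2 × (j's share). Contributing is weakly dominant for j when that share is at least 1/4.2 = 0.2381, and contributing 0 is dominant otherwise.
The only share above 0.2381 is Alex's 9/37, contributing 44; the remaining 10 contribute 0. Total contributed: 44.
Farah keeps 44 and receives 4.2 × 44 × 1/37 = 4.99 from the maintenance fund, for a payoff of 48.99.

48.99 euros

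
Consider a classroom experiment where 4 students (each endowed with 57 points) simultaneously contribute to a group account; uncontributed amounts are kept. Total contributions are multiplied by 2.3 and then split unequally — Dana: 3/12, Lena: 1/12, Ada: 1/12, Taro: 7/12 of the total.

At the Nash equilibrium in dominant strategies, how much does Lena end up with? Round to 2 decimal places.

Player j's private return per contributed unit is 2.3 × (j's share). Contributing is weakly dominant for j when that share is at least 1/2.3 = 0.4348, and contributing 0 is dominant otherwise.
Only Taro (7/12) clears that bar, contributing 57; the remaining 3 contribute 0. Total contributed: 57.
Lena keeps 57 and receives 2.3 × 57 × 1/12 = 10.93 from the group account, for a payoff of 67.93.

67.93 points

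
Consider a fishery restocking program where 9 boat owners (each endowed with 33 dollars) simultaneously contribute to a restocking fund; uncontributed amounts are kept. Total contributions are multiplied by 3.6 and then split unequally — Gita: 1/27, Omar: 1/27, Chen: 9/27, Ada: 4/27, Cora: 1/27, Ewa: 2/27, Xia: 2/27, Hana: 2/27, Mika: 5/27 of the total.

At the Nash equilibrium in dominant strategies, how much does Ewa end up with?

41.80 dollars

A player with share s gets back 3.6·s per unit contributed, so full contribution is dominant for anyone with s > 1/3.6 = 0.2778 and zero contribution is dominant for anyone below.
Chen alone (share 9/27) is above the threshold, contributing 33; the remaining 8 contribute 0. Total contributed: 33.
Ewa keeps 33 and receives 3.6 × 33 × 2/27 = 8.80 from the restocking fund, for a payoff of 41.80.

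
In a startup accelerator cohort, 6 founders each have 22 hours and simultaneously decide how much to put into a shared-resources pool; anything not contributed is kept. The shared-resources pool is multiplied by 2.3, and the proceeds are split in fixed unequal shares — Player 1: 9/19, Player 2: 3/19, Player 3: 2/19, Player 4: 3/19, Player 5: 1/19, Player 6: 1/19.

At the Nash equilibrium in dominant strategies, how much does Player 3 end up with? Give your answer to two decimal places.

For player j, contributing a unit is worthwhile iff 2.3 × (j's share) ≥ 1, i.e. iff j's share is at least 0.4348.
Only Player 1 (9/19) clears that bar, contributing 22; the remaining 5 contribute 0. Total contributed: 22.
Player 3 keeps 22 and receives 2.3 × 22 × 2/19 = 5.33 from the shared-resources pool, for a payoff of 27.33.

27.33 hours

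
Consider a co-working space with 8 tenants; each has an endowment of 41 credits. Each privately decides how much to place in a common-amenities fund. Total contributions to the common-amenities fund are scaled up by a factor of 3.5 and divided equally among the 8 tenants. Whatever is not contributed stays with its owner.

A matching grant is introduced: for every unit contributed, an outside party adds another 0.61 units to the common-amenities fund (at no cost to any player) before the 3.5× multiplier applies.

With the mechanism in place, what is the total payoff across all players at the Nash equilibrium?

328.00 credits

Even with the mechanism, each unit contributed returns only 3.5 × 1.61 / 8 = 0.7044 per unit of net cost, so contributing nothing is still dominant.
Everyone keeps their endowment and the group total is 8 × 41 = 328.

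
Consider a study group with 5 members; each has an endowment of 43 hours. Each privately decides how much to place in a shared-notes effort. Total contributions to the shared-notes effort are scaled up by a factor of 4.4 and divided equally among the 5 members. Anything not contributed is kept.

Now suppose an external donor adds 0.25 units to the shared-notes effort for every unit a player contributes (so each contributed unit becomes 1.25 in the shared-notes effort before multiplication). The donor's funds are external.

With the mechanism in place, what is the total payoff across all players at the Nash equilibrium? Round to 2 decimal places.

1182.50 hours

With the mechanism, a contributed unit returns 4.4 × 1.25 / 5 = 1.1000 per unit of net cost to the contributor — now above 1 — so contributing fully is weakly dominant for every player.
At the Nash equilibrium everyone contributes 43. Group total payoff = 4.4 × 1.25 × 215 = 1182.50.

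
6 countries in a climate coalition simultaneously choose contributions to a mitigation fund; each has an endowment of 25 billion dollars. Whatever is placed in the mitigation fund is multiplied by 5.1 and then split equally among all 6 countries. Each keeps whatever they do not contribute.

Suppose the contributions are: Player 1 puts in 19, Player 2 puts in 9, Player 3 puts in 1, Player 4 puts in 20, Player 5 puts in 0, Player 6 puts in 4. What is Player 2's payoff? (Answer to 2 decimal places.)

Total contributed: 19 + 9 + 1 + 20 + 0 + 4 = 53.
Each receives 5.1 × 53 / 6 = 45.05 from the mitigation fund.
Player 2 keeps 25 − 9 = 16, so Player 2's payoff is 16 + 45.05 = 61.05.

61.05 billion dollars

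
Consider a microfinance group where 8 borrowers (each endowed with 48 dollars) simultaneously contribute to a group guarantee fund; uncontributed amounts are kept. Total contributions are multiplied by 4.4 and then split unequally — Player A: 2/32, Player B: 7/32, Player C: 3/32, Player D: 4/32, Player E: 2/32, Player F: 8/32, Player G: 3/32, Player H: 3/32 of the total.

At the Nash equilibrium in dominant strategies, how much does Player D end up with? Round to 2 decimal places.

Player j's private return per contributed unit is 4.4 × (j's share). Contributing is weakly dominant for j when that share is at least 1/4.4 = 0.2273, and contributing 0 is dominant otherwise.
Player F alone (share 8/32) is above the threshold, contributing 48; the remaining 7 contribute 0. Total contributed: 48.
Player D keeps 48 and receives 4.4 × 48 × 4/32 = 26.40 from the group guarantee fund, for a payoff of 74.40.

74.40 dollars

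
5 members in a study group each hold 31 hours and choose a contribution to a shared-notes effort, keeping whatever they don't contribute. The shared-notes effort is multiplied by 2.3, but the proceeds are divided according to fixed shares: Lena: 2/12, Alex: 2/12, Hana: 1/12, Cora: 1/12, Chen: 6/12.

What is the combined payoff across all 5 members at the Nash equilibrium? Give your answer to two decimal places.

195.30 hours

Each unit j contributes comes back to j as 2.3 × (j's share), so j prefers to contribute only if that share exceeds 1/2.3 = 0.4348; otherwise keeping the unit dominates.
Chen alone (share 6/12) is above the threshold, contributing 31; the remaining 4 contribute 0. Total contributed: 31.
The shared-notes effort pays out 2.3 × 31 = 71.30 in total (split across the unequal shares, but the aggregate is all that matters for the group sum).
The 4 free-riders keep 31 each, adding 124. Group total = 124 + 71.30 = 195.30.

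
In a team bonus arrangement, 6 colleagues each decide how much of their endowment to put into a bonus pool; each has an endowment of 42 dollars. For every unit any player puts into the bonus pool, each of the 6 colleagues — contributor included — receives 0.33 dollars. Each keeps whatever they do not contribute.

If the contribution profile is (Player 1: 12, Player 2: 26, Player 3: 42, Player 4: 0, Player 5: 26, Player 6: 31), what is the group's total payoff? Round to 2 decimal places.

386.26 dollars

Total contributed: 12 + 26 + 42 + 0 + 26 + 31 = 137; total kept: 6 × 42 − 137 = 115.
The bonus pool pays out 0.33 × 6 × 137 = 271.26 in aggregate.
Group total = 115 + 271.26 = 386.26.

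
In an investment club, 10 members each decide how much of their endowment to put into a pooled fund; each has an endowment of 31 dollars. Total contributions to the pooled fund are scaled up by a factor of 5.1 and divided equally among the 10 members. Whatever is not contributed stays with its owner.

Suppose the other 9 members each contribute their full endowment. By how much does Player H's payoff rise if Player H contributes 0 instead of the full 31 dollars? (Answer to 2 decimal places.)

Switching from a contribution of 31 to 0 lets Player H keep an extra 31 dollars, but lowers the pooled fund by 31, which costs Player H their own share of that drop: 5.1/10 × 31 = 15.81.
Net gain = 31 − 15.81 = 15.19. The private return per contributed unit (0.5100) is below 1, so free-riding is indeed the best response regardless of what the others do.

15.19 dollars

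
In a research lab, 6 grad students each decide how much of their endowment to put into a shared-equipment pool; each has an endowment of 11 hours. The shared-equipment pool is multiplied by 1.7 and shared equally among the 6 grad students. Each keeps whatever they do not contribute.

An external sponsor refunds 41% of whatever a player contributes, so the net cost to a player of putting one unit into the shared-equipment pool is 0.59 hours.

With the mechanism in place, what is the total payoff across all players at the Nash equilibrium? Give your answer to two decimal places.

With the mechanism, a contributed unit returns (1.7/6) / 0.59 = 0.4802 per unit of net cost — still below 1 — so contributing 0 remains dominant for every player.
Everyone keeps their endowment and the group total is 6 × 11 = 66.

66.00 hours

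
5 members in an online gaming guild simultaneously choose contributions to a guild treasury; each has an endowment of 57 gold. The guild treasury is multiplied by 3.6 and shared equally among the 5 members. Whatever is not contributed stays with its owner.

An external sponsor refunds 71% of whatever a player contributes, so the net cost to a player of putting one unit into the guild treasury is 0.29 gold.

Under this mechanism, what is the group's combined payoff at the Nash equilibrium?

1228.35 gold

The effective private return per unit is now (3.6/5) / 0.29 = 2.4828 > 1, so every player's dominant strategy flips to full contribution.
At the Nash equilibrium everyone contributes 57. Group total payoff = 5 × (57 × 0.71 + 3.6 × 57) = 1228.35.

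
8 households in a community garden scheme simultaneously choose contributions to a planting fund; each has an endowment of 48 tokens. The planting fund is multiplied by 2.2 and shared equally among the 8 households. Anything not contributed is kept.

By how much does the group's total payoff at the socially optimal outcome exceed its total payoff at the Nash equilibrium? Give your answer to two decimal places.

460.80 tokens

Each contributed unit returns 2.2/8 = 0.2750 to its contributor — below 1 — so contributing 0 is dominant for every player. At the Nash equilibrium everyone keeps their 48, and the group total is 8 × 48 = 384.
Each contributed unit returns 2.200 to the group as a whole (0.2750 to each of 8 players), which exceeds 1, so the social optimum is full contribution: group total = 2.200 × 384 = 844.80.
Efficiency loss = 844.80 − 384 = 460.80.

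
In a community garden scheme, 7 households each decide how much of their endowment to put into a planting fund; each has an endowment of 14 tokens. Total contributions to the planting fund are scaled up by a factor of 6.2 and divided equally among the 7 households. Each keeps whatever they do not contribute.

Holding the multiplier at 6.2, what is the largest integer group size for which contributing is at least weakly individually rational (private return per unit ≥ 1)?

Private return per unit is 6.2/(group size), which is ≥ 1 whenever the group size is ≤ 6.2.
The largest such integer is 6.

6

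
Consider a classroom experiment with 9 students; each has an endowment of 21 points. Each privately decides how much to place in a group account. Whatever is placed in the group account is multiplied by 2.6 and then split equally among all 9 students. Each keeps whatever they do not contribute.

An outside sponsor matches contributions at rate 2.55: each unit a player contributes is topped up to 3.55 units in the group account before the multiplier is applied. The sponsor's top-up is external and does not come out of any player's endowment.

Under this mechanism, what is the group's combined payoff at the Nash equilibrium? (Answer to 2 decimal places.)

1744.47 points

The effective private return per unit is now 2.6 × 3.55 / 9 = 1.0256 > 1, so every player's dominant strategy flips to full contribution.
So the Nash equilibrium is full contribution by all 9; the group earns 2.6 × 3.55 × 189 = 1744.47.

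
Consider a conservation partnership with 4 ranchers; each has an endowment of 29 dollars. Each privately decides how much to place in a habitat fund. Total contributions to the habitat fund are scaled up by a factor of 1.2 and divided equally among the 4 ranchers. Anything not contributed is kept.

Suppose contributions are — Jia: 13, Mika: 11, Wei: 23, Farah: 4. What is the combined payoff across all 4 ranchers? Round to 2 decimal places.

126.20 dollars

Total contributed: 13 + 11 + 23 + 4 = 51; total kept: 4 × 29 − 51 = 65.
The habitat fund pays out 1.2 × 51 = 61.20 in aggregate.
Group total = 65 + 61.20 = 126.20.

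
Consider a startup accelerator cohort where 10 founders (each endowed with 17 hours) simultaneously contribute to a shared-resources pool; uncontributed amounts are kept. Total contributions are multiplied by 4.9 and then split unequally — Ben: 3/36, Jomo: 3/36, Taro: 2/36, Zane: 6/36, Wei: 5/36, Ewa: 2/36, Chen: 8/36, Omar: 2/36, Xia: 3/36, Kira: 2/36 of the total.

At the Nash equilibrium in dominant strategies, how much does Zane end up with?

30.88 hours

Player j's private return per contributed unit is 4.9 × (j's share). Contributing is weakly dominant for j when that share is at least 1/4.9 = 0.2041, and contributing 0 is dominant otherwise.
Only Chen (8/36) clears that bar, contributing 17; the remaining 9 contribute 0. Total contributed: 17.
Zane keeps 17 and receives 4.9 × 17 × 6/36 = 13.88 from the shared-resources pool, for a payoff of 30.88.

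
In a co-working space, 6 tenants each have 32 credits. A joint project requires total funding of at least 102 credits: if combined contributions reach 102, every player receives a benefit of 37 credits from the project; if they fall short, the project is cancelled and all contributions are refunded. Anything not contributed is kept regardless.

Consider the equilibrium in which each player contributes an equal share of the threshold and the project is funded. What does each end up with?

52 credits

Equal share of the threshold: 102/6 = 17.
At this profile no one gains by cutting their contribution: any cut drops the total below 102, the project is cancelled, contributions are refunded, and the deviator ends with 32, which is less than 32 − 17 + 37 = 52. Contributing more than 17 just wastes the excess. So contributing exactly 17 is a best response.
Each player's payoff: 32 − 17 + 37 = 52.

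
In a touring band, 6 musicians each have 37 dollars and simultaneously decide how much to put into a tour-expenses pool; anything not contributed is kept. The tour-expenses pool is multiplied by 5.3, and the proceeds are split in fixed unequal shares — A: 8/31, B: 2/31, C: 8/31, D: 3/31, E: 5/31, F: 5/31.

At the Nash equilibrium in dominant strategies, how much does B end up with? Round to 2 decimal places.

Each unit j contributes comes back to j as 5.3 × (j's share), so j prefers to contribute only if that share exceeds 1/5.3 = 0.1887; otherwise keeping the unit dominates.
A and C are above the threshold, contributing 37 each; the remaining 4 contribute 0. Total contributed: 74.
B keeps 37 and receives 5.3 × 74 × 2/31 = 25.30 from the tour-expenses pool, for a payoff of 62.30.

62.30 dollars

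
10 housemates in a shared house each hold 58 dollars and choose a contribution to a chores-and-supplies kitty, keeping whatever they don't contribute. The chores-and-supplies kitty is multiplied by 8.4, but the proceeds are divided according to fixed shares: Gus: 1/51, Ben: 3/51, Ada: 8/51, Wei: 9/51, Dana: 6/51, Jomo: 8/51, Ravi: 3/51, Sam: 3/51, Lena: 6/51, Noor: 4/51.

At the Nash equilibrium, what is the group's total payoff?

1867.60 dollars

Each unit j contributes comes back to j as 8.4 × (j's share), so j prefers to contribute only if that share exceeds 1/8.4 = 0.1190; otherwise keeping the unit dominates.
Ada, Wei and Jomo clear that bar, contributing 58 each; the remaining 7 contribute 0. Total contributed: 174.
The chores-and-supplies kitty pays out 8.4 × 174 = 1461.60 in total (split across the unequal shares, but the aggregate is all that matters for the group sum).
The 7 free-riders keep 58 each, adding 406. Group total = 406 + 1461.60 = 1867.60.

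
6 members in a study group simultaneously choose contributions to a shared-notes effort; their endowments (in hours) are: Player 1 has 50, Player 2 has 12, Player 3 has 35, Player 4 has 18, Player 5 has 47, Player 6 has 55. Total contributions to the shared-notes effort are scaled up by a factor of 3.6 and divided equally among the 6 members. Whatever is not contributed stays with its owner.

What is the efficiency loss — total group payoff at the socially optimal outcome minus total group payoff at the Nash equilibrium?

The private return per contributed unit is 3.6/6 = 0.6000 < 1 for every player regardless of endowment, so the Nash equilibrium is zero contribution and the group total is Σ E_j = 50 + 12 + 35 + 18 + 47 + 55 = 217.
Each contributed unit returns 3.600 to the group, so the social optimum is full contribution by everyone: group total = 3.600 × 217 = 781.20.
Efficiency loss = (3.600 − 1) × 217 = 564.20.

564.20 hours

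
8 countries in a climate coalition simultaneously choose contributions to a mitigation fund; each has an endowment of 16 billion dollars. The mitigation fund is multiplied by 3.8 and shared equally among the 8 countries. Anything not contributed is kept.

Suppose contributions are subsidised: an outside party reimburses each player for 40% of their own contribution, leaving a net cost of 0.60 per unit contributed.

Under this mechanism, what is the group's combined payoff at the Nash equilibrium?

Even with the mechanism, each unit contributed returns only (3.8/8) / 0.60 = 0.7917 per unit of net cost, so contributing nothing is still dominant.
At the Nash equilibrium no one contributes; group total payoff = 8 × 16 = 128.

128.00 billion dollars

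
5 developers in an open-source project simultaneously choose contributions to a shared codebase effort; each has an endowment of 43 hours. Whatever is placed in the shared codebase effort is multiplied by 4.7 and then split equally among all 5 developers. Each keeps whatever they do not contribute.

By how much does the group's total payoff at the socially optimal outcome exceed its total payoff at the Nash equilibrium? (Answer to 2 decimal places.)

Each contributed unit returns 4.7/5 = 0.9400 to its contributor — below 1 — so contributing 0 is dominant for every player. At the Nash equilibrium everyone keeps their 43, and the group total is 5 × 43 = 215.
Each contributed unit returns 4.700 to the group as a whole (0.9400 to each of 5 players), which exceeds 1, so the social optimum is full contribution: group total = 4.700 × 215 = 1010.50.
Efficiency loss = 1010.50 − 215 = 795.50.

795.50 hours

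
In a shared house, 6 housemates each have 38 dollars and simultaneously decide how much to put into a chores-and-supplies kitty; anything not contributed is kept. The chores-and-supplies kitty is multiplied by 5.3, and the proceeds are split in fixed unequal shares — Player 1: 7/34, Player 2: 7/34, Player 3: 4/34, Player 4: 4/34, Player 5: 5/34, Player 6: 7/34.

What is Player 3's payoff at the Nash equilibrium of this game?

Each unit j contributes comes back to j as 5.3 × (j's share), so j prefers to contribute only if that share exceeds 1/5.3 = 0.1887; otherwise keeping the unit dominates.
Player 1, Player 2 and Player 6 are above the threshold, contributing 38 each; the remaining 3 contribute 0. Total contributed: 114.
Player 3 keeps 38 and receives 5.3 × 114 × 4/34 = 71.08 from the chores-and-supplies kitty, for a payoff of 109.08.

109.08 dollars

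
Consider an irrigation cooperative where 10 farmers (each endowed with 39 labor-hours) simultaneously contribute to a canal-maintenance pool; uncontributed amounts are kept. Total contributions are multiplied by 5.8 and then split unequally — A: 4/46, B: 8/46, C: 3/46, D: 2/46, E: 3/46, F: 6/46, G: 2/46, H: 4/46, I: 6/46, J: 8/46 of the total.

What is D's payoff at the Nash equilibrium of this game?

58.67 labor-hours

Player j's private return per contributed unit is 5.8 × (j's share). Contributing is weakly dominant for j when that share is at least 1/5.8 = 0.1724, and contributing 0 is dominant otherwise.
B and J clear that bar, contributing 39 each; the remaining 8 contribute 0. Total contributed: 78.
D keeps 39 and receives 5.8 × 78 × 2/46 = 19.67 from the canal-maintenance pool, for a payoff of 58.67.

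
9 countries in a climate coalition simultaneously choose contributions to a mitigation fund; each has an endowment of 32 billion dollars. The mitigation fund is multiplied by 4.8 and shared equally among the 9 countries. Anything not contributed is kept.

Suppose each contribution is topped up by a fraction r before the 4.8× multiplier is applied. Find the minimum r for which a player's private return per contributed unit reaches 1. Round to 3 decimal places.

With matching at rate r, one contributed unit becomes (1 + r) in the mitigation fund and returns 4.8 × (1 + r) / 9 to the contributor.
Setting this equal to 1: 1 + r = 9/4.8 = 1.8750.
So the minimum matching rate is r = 1.8750 − 1 = 0.875.

0.875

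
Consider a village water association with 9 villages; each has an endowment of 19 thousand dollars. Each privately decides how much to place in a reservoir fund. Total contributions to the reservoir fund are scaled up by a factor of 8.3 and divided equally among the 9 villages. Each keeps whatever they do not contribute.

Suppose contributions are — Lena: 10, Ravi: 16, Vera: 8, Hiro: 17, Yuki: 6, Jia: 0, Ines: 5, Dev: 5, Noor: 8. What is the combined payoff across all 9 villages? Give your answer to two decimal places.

Total contributed: 10 + 16 + 8 + 17 + 6 + 0 + 5 + 5 + 8 = 75; total kept: 9 × 19 − 75 = 96.
The reservoir fund pays out 8.3 × 75 = 622.50 in aggregate.
Group total = 96 + 622.50 = 718.50.

718.50 thousand dollars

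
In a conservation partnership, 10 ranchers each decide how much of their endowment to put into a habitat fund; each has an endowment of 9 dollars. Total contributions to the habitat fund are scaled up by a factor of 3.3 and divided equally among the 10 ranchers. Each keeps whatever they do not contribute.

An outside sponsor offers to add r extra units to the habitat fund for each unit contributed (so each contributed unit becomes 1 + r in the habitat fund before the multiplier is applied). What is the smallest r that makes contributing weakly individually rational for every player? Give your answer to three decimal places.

2.030

With matching at rate r, one contributed unit becomes (1 + r) in the habitat fund and returns 3.3 × (1 + r) / 10 to the contributor.
Setting this equal to 1: 1 + r = 10/3.3 = 3.0303.
So the minimum matching rate is r = 3.0303 − 1 = 2.030.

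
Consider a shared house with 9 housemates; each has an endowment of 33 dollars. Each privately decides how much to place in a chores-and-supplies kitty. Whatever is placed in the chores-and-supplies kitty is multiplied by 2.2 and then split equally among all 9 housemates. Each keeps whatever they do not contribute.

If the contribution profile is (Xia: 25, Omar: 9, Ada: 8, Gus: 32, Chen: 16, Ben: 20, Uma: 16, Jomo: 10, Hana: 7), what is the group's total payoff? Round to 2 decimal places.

468.60 dollars

Total contributed: 25 + 9 + 8 + 32 + 16 + 20 + 16 + 10 + 7 = 143; total kept: 9 × 33 − 143 = 154.
The chores-and-supplies kitty pays out 2.2 × 143 = 314.60 in aggregate.
Group total = 154 + 314.60 = 468.60.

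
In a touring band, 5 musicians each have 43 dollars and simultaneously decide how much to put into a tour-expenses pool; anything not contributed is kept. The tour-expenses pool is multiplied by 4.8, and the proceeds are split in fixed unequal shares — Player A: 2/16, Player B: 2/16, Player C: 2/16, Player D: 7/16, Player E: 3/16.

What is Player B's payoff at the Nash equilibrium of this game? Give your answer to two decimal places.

Each unit j contributes comes back to j as 4.8 × (j's share), so j prefers to contribute only if that share exceeds 1/4.8 = 0.2083; otherwise keeping the unit dominates.
Player D alone (share 7/16) is above the threshold, contributing 43; the remaining 4 contribute 0. Total contributed: 43.
Player B keeps 43 and receives 4.8 × 43 × 2/16 = 25.80 from the tour-expenses pool, for a payoff of 68.80.

68.80 dollars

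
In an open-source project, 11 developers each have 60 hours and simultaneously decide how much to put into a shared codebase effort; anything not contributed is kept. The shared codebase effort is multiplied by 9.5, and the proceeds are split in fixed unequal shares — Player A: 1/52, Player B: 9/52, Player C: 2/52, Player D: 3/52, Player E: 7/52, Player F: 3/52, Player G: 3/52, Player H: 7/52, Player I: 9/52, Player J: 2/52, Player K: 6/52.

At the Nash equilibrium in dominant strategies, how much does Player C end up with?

169.62 hours

Each unit j contributes comes back to j as 9.5 × (j's share), so j prefers to contribute only if that share exceeds 1/9.5 = 0.1053; otherwise keeping the unit dominates.
Player B, Player E, Player H, Player I and Player K clear that bar, contributing 60 each; the remaining 6 contribute 0. Total contributed: 300.
Player C keeps 60 and receives 9.5 × 300 × 2/52 = 109.62 from the shared codebase effort, for a payoff of 169.62.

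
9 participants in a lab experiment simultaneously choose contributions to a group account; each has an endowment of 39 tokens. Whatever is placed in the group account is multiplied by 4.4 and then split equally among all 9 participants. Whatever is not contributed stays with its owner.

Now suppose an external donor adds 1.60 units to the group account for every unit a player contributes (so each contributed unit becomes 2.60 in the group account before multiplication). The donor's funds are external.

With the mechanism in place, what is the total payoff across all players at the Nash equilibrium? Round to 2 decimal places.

4015.44 tokens

With the mechanism, a contributed unit returns 4.4 × 2.60 / 9 = 1.2711 per unit of net cost to the contributor — now above 1 — so contributing fully is weakly dominant for every player.
So the Nash equilibrium is full contribution by all 9; the group earns 4.4 × 2.60 × 351 = 4015.44.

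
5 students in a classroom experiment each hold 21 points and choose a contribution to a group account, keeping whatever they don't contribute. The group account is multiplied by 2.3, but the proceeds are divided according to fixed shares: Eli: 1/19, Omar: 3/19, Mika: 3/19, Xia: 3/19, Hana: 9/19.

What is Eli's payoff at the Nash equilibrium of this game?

23.54 points

A player with share s gets back 2.3·s per unit contributed, so full contribution is dominant for anyone with s > 1/2.3 = 0.4348 and zero contribution is dominant for anyone below.
Only Hana (9/19) clears that bar, contributing 21; the remaining 4 contribute 0. Total contributed: 21.
Eli keeps 21 and receives 2.3 × 21 × 1/19 = 2.54 from the group account, for a payoff of 23.54.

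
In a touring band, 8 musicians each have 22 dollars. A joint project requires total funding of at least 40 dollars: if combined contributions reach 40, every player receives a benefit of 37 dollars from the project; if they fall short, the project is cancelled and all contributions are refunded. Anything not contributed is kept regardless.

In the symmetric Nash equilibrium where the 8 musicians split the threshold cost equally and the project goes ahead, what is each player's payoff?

54 dollars

Equal share of the threshold: 40/8 = 5.
At this profile no one gains by cutting their contribution: any cut drops the total below 40, the project is cancelled, contributions are refunded, and the deviator ends with 22, which is less than 22 − 5 + 37 = 54. Contributing more than 5 just wastes the excess. So contributing exactly 5 is a best response.
Each player's payoff: 22 − 5 + 37 = 54.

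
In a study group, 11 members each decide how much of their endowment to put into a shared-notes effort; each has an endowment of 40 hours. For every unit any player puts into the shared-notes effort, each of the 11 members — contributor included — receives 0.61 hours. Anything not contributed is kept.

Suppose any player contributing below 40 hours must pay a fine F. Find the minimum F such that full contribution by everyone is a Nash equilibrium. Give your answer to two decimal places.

15.60 hours

Given the others contribute fully, the best deviation is to contribute 0 (any partial contribution still incurs the fine and gives up units whose private return 0.61 is below 1).
Deviating from 40 to 0 saves 40 hours but forfeits the deviator's share of the drop in the shared-notes effort: 0.61 × 40 = 24.40.
So the deviation gain is 40 − 24.40 = 15.60, and the fine must be at least 15.60 hours to wipe it out.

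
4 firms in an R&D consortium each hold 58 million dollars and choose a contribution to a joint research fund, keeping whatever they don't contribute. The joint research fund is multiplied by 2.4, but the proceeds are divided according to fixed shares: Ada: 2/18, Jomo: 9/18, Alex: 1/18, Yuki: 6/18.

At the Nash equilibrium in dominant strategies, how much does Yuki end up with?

Each unit j contributes comes back to j as 2.4 × (j's share), so j prefers to contribute only if that share exceeds 1/2.4 = 0.4167; otherwise keeping the unit dominates.
The only share above 0.4167 is Jomo's 9/18, contributing 58; the remaining 3 contribute 0. Total contributed: 58.
Yuki keeps 58 and receives 2.4 × 58 × 6/18 = 46.40 from the joint research fund, for a payoff of 104.40.

104.40 million dollars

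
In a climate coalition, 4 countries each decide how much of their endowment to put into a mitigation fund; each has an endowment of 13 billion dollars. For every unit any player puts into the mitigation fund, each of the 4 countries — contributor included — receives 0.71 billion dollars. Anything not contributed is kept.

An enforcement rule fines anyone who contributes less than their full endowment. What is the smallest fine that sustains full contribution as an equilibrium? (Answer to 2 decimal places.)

Given the others contribute fully, the best deviation is to contribute 0 (any partial contribution still incurs the fine and gives up units whose private return 0.71 is below 1).
Deviating from 13 to 0 saves 13 billion dollars but forfeits the deviator's share of the drop in the mitigation fund: 0.71 × 13 = 9.23.
So the deviation gain is 13 − 9.23 = 3.77, and the fine must be at least 3.77 billion dollars to wipe it out.

3.77 billion dollars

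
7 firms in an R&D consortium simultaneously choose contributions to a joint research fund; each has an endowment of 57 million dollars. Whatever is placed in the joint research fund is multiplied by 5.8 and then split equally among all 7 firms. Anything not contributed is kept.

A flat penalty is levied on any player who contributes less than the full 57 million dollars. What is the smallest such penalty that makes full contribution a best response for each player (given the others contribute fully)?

9.77 million dollars

Given the others contribute fully, the best deviation is to contribute 0 (any partial contribution still incurs the fine and gives up units whose private return 0.8286 is below 1).
Deviating from 57 to 0 saves 57 million dollars but forfeits the deviator's share of the drop in the joint research fund: 5.8/7 × 57 = 47.23.
So the deviation gain is 57 − 47.23 = 9.77, and the fine must be at least 9.77 million dollars to wipe it out.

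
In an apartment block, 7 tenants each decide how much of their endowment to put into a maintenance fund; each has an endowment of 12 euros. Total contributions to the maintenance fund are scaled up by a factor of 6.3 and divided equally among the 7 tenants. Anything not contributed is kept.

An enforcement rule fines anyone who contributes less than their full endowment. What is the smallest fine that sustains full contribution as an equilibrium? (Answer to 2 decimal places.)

1.20 euros

Given the others contribute fully, the best deviation is to contribute 0 (any partial contribution still incurs the fine and gives up units whose private return 0.9000 is below 1).
Deviating from 12 to 0 saves 12 euros but forfeits the deviator's share of the drop in the maintenance fund: 6.3/7 × 12 = 10.80.
So the deviation gain is 12 − 10.80 = 1.20, and the fine must be at least 1.20 euros to wipe it out.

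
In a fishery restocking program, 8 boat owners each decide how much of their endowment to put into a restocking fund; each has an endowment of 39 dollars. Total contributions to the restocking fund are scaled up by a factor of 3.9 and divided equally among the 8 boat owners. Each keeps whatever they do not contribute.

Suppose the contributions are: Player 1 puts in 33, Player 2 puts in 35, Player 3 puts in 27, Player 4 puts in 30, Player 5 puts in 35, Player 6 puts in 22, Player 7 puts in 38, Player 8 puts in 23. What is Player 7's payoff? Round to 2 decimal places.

119.46 dollars

Total contributed: 33 + 35 + 27 + 30 + 35 + 22 + 38 + 23 = 243.
Each receives 3.9 × 243 / 8 = 118.46 from the restocking fund.
Player 7 keeps 39 − 38 = 1, so Player 7's payoff is 1 + 118.46 = 119.46.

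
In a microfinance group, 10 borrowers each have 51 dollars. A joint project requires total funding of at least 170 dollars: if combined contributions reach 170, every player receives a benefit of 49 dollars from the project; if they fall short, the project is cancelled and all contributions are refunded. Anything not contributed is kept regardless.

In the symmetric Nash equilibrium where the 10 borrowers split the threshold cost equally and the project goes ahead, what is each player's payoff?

Equal share of the threshold: 170/10 = 17.
At this profile no one gains by cutting their contribution: any cut drops the total below 170, the project is cancelled, contributions are refunded, and the deviator ends with 51, which is less than 51 − 17 + 49 = 83. Contributing more than 17 just wastes the excess. So contributing exactly 17 is a best response.
Each player's payoff: 51 − 17 + 49 = 83.

83 dollars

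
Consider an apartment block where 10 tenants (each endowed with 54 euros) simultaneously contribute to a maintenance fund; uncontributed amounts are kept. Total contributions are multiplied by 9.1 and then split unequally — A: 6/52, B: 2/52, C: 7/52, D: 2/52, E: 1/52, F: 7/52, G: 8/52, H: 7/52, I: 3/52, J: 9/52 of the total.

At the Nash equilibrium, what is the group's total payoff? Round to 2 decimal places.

For player j, contributing a unit is worthwhile iff 9.1 × (j's share) ≥ 1, i.e. iff j's share is at least 0.1099.
The shares above 0.1099 belong to A, C, F, G, H and J, contributing 54 each; the remaining 4 contribute 0. Total contributed: 324.
The maintenance fund pays out 9.1 × 324 = 2948.40 in total (split across the unequal shares, but the aggregate is all that matters for the group sum).
The 4 free-riders keep 54 each, adding 216. Group total = 216 + 2948.40 = 3164.40.

3164.40 euros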